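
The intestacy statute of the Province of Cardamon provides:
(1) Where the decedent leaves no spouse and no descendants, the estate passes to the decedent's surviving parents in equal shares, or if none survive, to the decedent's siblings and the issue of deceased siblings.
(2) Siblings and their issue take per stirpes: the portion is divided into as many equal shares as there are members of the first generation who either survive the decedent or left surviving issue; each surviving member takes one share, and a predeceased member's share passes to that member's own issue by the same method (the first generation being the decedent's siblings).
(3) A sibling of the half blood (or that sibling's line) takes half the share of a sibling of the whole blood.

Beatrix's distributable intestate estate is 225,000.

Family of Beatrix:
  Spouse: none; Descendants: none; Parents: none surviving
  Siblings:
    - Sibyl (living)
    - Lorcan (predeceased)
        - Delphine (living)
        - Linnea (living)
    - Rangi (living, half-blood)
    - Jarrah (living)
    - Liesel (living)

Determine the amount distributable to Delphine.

The entire 225,000 passes to the siblings and their issue.
Counting each half-blood sibling's line as half a unit, there are 9/2 units in 225,000, so one unit is 50,000. Whole-blood lines (Sibyl, Lorcan, Jarrah, and Liesel) take 50,000 each; half-blood lines (Rangi) take 25,000 each.
Lorcan's share (50,000) is divided into 2 shares of 25,000: Delphine and Linnea each take 25,000.

Delphine receives 25,000.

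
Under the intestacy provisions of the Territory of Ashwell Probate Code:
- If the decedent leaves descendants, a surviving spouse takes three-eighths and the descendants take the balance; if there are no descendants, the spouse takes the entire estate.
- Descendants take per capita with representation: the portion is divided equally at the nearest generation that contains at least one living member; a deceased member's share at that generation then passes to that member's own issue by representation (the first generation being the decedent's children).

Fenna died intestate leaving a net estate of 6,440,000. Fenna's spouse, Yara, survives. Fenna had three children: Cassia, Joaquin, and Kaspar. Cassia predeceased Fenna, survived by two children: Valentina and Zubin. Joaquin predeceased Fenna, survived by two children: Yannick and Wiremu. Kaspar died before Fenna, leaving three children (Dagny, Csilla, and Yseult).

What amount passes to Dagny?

Yara takes three-eighths of 6,440,000 = 2,415,000. The remaining 4,025,000 passes to the descendants.
No child survives, so the initial division is made at the grandchildren's generation.
The descendants' portion (4,025,000) is divided into 7 shares of 575,000: Valentina, Zubin, Yannick, Wiremu, Dagny, Csilla, and Yseult each take 575,000.

Dagny receives 575,000.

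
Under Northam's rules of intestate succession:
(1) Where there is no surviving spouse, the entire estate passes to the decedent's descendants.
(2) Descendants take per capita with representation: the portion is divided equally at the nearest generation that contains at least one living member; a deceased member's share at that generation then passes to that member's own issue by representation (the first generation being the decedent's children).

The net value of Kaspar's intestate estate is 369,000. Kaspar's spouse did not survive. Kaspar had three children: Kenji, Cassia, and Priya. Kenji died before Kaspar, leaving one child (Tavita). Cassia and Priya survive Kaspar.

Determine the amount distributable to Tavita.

The entire 369,000 passes to the descendants.
That amount (369,000) is divided into 3 shares of 123,000: Cassia and Priya each take 123,000; Kenji's 123,000 share passes to Kenji's issue.
Kenji's share (123,000) passes entirely to Tavita.

Tavita receives 123,000.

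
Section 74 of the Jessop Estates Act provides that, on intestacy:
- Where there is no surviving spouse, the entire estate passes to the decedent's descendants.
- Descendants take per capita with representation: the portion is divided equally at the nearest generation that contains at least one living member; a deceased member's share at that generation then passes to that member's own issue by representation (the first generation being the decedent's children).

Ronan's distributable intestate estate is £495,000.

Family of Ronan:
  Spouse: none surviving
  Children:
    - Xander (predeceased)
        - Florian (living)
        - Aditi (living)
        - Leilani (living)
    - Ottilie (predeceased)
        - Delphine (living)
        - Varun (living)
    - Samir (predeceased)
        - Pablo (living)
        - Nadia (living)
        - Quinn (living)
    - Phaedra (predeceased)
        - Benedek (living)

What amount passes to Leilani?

Leilani receives £55,000.

The entire £495,000 passes to the descendants.
No child survives, so the initial division is made at the grandchildren's generation.
That amount (£495,000) is divided into 9 shares of £55,000: Florian, Aditi, Leilani, Delphine, Varun, Pablo, Nadia, Quinn, and Benedek each take £55,000.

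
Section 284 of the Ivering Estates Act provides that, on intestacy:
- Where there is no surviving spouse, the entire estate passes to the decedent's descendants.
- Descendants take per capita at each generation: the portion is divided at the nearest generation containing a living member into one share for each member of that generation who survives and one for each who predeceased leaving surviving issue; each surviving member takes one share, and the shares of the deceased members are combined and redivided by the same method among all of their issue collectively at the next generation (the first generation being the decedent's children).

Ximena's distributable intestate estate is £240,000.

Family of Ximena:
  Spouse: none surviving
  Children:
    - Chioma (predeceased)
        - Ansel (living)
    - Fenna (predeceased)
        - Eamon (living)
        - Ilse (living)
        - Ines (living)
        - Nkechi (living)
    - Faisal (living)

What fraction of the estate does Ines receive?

The entire £240,000 passes to the descendants.
That amount (£240,000) is divided at the children's generation into 3 shares of £80,000. Faisal takes £80,000. The 2 shares of the deceased (Chioma and Fenna) are combined into a pool of £160,000.
That pool (£160,000) is divided at the grandchildren's generation equally among Ansel, Eamon, Ilse, Ines, and Nkechi: £32,000 each.

Ines receives 2/15 of the estate.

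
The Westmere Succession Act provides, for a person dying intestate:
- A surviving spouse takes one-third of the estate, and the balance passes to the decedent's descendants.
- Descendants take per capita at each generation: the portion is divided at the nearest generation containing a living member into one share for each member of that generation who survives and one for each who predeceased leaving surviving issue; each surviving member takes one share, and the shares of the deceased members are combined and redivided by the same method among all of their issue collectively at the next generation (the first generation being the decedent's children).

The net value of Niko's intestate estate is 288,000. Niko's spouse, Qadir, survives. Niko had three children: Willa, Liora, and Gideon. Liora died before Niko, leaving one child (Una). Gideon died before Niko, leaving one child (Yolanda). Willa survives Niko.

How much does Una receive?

Qadir takes one-third of 288,000 = 96,000. The remaining 192,000 passes to the descendants.
The descendants' portion (192,000) is divided at the children's generation into 3 shares of 64,000. Willa takes 64,000. The 2 shares of the deceased (Liora and Gideon) are combined into a pool of 128,000.
That pool (128,000) is divided at the grandchildren's generation equally among Una and Yolanda: 64,000 each.

Una receives 64,000.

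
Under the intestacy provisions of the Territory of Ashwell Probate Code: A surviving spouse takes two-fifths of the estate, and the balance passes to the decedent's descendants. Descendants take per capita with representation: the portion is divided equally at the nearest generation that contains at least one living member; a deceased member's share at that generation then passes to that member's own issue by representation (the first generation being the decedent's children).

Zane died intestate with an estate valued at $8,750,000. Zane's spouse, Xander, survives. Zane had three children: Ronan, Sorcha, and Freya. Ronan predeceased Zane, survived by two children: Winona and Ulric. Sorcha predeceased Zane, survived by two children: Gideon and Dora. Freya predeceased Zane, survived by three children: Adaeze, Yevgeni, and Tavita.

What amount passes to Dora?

Xander takes two-fifths of $8,750,000 = $3,500,000. The remaining $5,250,000 passes to the descendants.
No child survives, so the initial division is made at the grandchildren's generation.
The descendants' portion ($5,250,000) is divided into 7 shares of $750,000: Winona, Ulric, Gideon, Dora, Adaeze, Yevgeni, and Tavita each take $750,000.

Dora receives $750,000.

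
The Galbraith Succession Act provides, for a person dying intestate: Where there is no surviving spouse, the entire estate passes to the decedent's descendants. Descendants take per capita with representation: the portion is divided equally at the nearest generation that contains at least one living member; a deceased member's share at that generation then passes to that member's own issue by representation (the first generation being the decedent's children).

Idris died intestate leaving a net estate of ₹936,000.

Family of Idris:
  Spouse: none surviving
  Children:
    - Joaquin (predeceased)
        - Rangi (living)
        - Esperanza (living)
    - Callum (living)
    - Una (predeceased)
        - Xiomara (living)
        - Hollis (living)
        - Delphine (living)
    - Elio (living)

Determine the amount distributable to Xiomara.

Xiomara receives ₹78,000.

The entire ₹936,000 passes to the descendants.
That amount (₹936,000) is divided into 4 shares of ₹234,000: Callum and Elio each take ₹234,000; Joaquin's ₹234,000 share passes to Joaquin's issue; Una's ₹234,000 share passes to Una's issue.
Joaquin's share (₹234,000) is divided into 2 shares of ₹117,000: Rangi and Esperanza each take ₹117,000.
Una's share (₹234,000) is divided into 3 shares of ₹78,000: Xiomara, Hollis, and Delphine each take ₹78,000.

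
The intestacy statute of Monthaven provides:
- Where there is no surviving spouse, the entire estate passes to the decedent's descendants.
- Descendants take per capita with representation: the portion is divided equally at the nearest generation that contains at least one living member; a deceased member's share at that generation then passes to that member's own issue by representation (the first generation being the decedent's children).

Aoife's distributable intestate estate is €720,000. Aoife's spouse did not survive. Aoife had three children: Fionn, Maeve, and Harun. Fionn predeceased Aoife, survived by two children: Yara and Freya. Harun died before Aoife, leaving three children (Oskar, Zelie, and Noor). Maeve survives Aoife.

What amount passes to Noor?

Noor receives €80,000.

The entire €720,000 passes to the descendants.
That amount (€720,000) is divided into 3 shares of €240,000: Maeve takes €240,000; Fionn's €240,000 share passes to Fionn's issue; Harun's €240,000 share passes to Harun's issue.
Fionn's share (€240,000) is divided into 2 shares of €120,000: Yara and Freya each take €120,000.
Harun's share (€240,000) is divided into 3 shares of €80,000: Oskar, Zelie, and Noor each take €80,000.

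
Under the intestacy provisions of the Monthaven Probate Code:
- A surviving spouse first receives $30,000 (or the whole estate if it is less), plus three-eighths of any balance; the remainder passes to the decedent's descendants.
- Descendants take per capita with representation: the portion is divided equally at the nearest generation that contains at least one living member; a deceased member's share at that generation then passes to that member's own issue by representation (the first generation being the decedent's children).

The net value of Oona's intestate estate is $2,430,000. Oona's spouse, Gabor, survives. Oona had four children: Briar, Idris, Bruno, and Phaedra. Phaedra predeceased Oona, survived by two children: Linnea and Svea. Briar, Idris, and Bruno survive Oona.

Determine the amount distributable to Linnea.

Gabor first takes $30,000, leaving a balance of $2,400,000. Gabor then takes three-eighths of the balance ($900,000), for a total of $930,000. The remaining $1,500,000 passes to the descendants.
The descendants' portion ($1,500,000) is divided into 4 shares of $375,000: Briar, Idris, and Bruno each take $375,000; Phaedra's $375,000 share passes to Phaedra's issue.
Phaedra's share ($375,000) is divided into 2 shares of $187,500: Linnea and Svea each take $187,500.

Linnea receives $187,500.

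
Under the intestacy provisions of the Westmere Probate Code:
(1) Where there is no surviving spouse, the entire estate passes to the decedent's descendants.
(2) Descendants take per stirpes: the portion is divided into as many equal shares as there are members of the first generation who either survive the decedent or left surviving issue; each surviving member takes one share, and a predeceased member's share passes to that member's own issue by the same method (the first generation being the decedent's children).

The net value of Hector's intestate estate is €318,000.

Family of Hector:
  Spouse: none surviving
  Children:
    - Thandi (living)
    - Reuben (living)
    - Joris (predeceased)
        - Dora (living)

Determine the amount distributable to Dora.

Dora receives €106,000.

The entire €318,000 passes to the descendants.
That amount (€318,000) is divided into 3 shares of €106,000: Thandi and Reuben each take €106,000; Joris's €106,000 share passes to Joris's issue.
Joris's share (€106,000) passes entirely to Dora.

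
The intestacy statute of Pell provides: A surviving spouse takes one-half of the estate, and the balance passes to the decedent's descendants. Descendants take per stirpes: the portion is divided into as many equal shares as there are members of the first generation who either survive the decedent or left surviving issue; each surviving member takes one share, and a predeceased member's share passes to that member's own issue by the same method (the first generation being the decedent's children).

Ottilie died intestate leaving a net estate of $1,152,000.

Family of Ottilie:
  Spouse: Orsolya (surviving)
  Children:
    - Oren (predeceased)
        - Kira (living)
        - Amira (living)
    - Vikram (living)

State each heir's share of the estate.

Orsolya takes one-half of $1,152,000 = $576,000. The remaining $576,000 passes to the descendants.
The descendants' portion ($576,000) is divided into 2 shares of $288,000: Vikram takes $288,000; Oren's $288,000 share passes to Oren's issue.
Oren's share ($288,000) is divided into 2 shares of $144,000: Kira and Amira each take $144,000.

Orsolya: $576,000; Kira: $144,000; Amira: $144,000; Vikram: $288,000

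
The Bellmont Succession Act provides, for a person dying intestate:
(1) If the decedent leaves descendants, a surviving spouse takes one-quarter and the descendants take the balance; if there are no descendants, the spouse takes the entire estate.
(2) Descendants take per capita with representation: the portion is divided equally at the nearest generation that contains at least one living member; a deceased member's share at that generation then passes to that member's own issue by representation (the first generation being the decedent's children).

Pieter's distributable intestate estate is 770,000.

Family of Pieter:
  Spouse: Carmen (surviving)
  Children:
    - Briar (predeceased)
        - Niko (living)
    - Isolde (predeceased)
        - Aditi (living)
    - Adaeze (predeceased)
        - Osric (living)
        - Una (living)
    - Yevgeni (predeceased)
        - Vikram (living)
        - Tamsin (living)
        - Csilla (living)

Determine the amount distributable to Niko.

Carmen takes one-quarter of 770,000 = 192,500. The remaining 577,500 passes to the descendants.
No child survives, so the initial division is made at the grandchildren's generation.
The descendants' portion (577,500) is divided into 7 shares of 82,500: Niko, Aditi, Osric, Una, Vikram, Tamsin, and Csilla each take 82,500.

Niko receives 82,500.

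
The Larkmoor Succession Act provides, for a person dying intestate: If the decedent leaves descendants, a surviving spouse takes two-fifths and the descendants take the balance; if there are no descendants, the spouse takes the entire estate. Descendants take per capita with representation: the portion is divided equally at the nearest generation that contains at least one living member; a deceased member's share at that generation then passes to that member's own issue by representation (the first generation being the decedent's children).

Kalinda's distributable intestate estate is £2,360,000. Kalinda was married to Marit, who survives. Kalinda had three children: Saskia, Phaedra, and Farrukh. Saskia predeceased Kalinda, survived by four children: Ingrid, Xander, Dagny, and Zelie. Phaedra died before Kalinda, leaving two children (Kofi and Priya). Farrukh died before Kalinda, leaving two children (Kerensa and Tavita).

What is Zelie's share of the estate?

Marit takes two-fifths of £2,360,000 = £944,000. The remaining £1,416,000 passes to the descendants.
No child survives, so the initial division is made at the grandchildren's generation.
The descendants' portion (£1,416,000) is divided into 8 shares of £177,000: Ingrid, Xander, Dagny, Zelie, Kofi, Priya, Kerensa, and Tavita each take £177,000.

Zelie receives £177,000.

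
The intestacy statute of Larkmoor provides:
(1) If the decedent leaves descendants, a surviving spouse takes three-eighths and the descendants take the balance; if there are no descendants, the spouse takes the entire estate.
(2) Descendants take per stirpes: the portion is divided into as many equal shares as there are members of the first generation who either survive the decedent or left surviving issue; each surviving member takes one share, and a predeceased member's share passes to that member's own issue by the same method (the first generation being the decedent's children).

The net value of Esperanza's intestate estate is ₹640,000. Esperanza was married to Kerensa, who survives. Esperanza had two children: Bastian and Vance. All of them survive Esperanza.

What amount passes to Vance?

Kerensa takes three-eighths of ₹640,000 = ₹240,000. The remaining ₹400,000 passes to the descendants.
The descendants' portion (₹400,000) is divided into 2 shares of ₹200,000: Bastian and Vance each take ₹200,000.

Vance receives ₹200,000.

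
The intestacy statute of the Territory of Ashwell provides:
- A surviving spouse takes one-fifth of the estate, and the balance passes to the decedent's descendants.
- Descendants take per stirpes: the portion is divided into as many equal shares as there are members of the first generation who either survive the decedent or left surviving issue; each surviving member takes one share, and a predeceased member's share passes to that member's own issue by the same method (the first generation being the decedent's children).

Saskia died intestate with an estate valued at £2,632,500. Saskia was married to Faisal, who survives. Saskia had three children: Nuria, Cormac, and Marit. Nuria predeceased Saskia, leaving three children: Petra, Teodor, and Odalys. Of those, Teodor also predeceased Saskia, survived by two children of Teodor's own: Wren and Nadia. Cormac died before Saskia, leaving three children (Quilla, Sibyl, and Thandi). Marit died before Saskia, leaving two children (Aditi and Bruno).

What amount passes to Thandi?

Faisal takes one-fifth of £2,632,500 = £526,500. The remaining £2,106,000 passes to the descendants.
The descendants' portion (£2,106,000) is divided into 3 shares of £702,000: Nuria's £702,000 share passes to Nuria's issue; Cormac's £702,000 share passes to Cormac's issue; Marit's £702,000 share passes to Marit's issue.
Nuria's share (£702,000) is divided into 3 shares of £234,000: Petra and Odalys each take £234,000; Teodor's £234,000 share passes to Teodor's issue.
Teodor's share (£234,000) is divided into 2 shares of £117,000: Wren and Nadia each take £117,000.
Cormac's share (£702,000) is divided into 3 shares of £234,000: Quilla, Sibyl, and Thandi each take £234,000.
Marit's share (£702,000) is divided into 2 shares of £351,000: Aditi and Bruno each take £351,000.

Thandi receives £234,000.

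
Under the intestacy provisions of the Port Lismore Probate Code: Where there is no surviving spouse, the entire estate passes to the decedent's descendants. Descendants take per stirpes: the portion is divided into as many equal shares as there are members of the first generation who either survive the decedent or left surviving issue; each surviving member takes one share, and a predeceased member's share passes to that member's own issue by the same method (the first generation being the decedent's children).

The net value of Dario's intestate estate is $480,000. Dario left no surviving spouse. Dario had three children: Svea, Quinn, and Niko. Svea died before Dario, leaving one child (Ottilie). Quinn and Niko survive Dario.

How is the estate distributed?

Ottilie: $160,000; Quinn: $160,000; Niko: $160,000

The entire $480,000 passes to the descendants.
That amount ($480,000) is divided into 3 shares of $160,000: Quinn and Niko each take $160,000; Svea's $160,000 share passes to Svea's issue.
Svea's share ($160,000) passes entirely to Ottilie.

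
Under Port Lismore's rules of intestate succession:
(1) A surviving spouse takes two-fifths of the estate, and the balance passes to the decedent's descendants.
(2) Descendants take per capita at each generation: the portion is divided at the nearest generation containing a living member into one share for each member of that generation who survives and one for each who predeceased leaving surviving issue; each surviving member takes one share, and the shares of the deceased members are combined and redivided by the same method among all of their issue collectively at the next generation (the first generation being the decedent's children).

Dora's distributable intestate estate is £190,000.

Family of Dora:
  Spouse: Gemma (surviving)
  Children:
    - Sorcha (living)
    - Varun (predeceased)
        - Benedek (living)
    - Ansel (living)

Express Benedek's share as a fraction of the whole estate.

Gemma takes two-fifths of £190,000 = £76,000. The remaining £114,000 passes to the descendants.
The descendants' portion (£114,000) is divided at the children's generation into 3 shares of £38,000. Sorcha and Ansel each take £38,000. The remaining share for the deceased Varun (£38,000) is carried to the next generation.
That pool (£38,000) passes entirely to Benedek, the sole taker at the grandchildren's generation.

Benedek receives 1/5 of the estate.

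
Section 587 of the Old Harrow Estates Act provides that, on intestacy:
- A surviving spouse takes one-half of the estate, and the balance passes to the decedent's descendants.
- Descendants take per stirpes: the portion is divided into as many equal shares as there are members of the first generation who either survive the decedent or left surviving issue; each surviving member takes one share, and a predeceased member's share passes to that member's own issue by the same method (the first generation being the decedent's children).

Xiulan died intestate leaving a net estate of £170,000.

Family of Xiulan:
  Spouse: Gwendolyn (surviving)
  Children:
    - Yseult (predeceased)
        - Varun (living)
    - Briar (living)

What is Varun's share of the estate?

Varun receives £42,500.

Gwendolyn takes one-half of £170,000 = £85,000. The remaining £85,000 passes to the descendants.
The descendants' portion (£85,000) is divided into 2 shares of £42,500: Briar takes £42,500; Yseult's £42,500 share passes to Yseult's issue.
Yseult's share (£42,500) passes entirely to Varun.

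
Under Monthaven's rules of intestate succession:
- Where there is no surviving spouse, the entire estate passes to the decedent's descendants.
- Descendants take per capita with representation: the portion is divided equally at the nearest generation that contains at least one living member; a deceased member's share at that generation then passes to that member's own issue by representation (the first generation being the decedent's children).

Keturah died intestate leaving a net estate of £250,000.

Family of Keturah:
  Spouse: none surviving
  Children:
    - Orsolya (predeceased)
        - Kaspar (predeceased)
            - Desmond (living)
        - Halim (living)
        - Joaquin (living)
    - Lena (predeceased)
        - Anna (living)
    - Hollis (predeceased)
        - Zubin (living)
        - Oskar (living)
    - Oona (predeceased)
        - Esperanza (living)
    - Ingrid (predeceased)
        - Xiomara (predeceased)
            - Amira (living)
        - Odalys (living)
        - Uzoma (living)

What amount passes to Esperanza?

Esperanza receives £25,000.

The entire £250,000 passes to the descendants.
No child survives, so the initial division is made at the grandchildren's generation.
That amount (£250,000) is divided into 10 shares of £25,000: Halim, Joaquin, Anna, Zubin, Oskar, Esperanza, Odalys, and Uzoma each take £25,000; Kaspar's £25,000 share passes to Kaspar's issue; Xiomara's £25,000 share passes to Xiomara's issue.
Kaspar's share (£25,000) passes entirely to Desmond.
Xiomara's share (£25,000) passes entirely to Amira.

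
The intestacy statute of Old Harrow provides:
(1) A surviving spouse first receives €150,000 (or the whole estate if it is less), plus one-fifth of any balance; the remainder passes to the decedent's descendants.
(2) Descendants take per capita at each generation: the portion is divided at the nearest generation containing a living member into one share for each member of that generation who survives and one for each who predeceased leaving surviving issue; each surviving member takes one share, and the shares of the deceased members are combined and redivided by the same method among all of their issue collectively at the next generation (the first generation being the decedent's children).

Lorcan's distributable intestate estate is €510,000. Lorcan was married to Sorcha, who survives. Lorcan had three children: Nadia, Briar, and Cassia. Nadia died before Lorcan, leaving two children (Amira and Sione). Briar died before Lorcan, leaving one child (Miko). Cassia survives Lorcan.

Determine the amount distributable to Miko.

Sorcha first takes €150,000, leaving a balance of €360,000. Sorcha then takes one-fifth of the balance (€72,000), for a total of €222,000. The remaining €288,000 passes to the descendants.
The descendants' portion (€288,000) is divided at the children's generation into 3 shares of €96,000. Cassia takes €96,000. The 2 shares of the deceased (Nadia and Briar) are combined into a pool of €192,000.
That pool (€192,000) is divided at the grandchildren's generation equally among Amira, Sione, and Miko: €64,000 each.

Miko receives €64,000.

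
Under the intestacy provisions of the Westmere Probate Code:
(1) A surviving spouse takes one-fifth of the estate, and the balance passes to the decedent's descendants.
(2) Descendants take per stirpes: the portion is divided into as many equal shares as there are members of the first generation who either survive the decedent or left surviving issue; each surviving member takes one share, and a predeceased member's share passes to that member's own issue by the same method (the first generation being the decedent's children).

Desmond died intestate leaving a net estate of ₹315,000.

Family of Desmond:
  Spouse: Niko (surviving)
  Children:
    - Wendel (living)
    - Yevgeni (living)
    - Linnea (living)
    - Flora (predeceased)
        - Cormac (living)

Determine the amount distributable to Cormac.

Niko takes one-fifth of ₹315,000 = ₹63,000. The remaining ₹252,000 passes to the descendants.
The descendants' portion (₹252,000) is divided into 4 shares of ₹63,000: Wendel, Yevgeni, and Linnea each take ₹63,000; Flora's ₹63,000 share passes to Flora's issue.
Flora's share (₹63,000) passes entirely to Cormac.

Cormac receives ₹63,000.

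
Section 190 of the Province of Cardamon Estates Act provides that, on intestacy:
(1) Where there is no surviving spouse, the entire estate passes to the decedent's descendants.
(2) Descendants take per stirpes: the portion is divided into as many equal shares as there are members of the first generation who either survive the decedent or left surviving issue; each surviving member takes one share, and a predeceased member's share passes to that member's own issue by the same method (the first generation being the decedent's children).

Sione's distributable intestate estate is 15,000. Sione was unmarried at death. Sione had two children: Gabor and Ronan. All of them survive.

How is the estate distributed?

The entire 15,000 passes to the descendants.
That amount (15,000) is divided into 2 shares of 7,500: Gabor and Ronan each take 7,500.

Gabor: 7,500; Ronan: 7,500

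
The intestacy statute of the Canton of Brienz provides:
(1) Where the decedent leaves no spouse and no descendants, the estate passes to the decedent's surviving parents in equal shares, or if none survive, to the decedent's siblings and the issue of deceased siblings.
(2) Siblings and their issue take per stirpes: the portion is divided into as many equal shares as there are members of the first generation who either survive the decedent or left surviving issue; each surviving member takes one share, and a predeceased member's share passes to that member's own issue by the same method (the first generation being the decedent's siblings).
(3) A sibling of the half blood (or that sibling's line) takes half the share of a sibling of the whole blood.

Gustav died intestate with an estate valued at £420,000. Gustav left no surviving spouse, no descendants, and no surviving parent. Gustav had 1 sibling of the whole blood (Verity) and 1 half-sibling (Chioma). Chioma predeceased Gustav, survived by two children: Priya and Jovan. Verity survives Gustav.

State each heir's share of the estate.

Priya: £70,000; Jovan: £70,000; Verity: £280,000

The entire £420,000 passes to the siblings and their issue.
Counting each half-blood sibling's line as half a unit, there are 3/2 units in £420,000, so one unit is £280,000. Whole-blood lines (Verity) take £280,000 each; half-blood lines (Chioma) take £140,000 each.
Chioma's share (£140,000) is divided into 2 shares of £70,000: Priya and Jovan each take £70,000.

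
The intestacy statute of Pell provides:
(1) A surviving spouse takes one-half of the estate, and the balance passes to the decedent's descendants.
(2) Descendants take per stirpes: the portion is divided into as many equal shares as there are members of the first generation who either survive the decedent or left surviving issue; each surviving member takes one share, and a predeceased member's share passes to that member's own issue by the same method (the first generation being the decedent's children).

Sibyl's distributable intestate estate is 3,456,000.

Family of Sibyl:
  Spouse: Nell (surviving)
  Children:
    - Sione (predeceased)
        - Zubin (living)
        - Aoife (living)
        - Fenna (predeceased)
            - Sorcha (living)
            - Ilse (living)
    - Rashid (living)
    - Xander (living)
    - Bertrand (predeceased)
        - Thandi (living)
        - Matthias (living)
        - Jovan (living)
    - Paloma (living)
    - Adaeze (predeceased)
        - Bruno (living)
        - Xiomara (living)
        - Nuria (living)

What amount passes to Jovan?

Nell takes one-half of 3,456,000 = 1,728,000. The remaining 1,728,000 passes to the descendants.
The descendants' portion (1,728,000) is divided into 6 shares of 288,000: Rashid, Xander, and Paloma each take 288,000; Sione's 288,000 share passes to Sione's issue; Bertrand's 288,000 share passes to Bertrand's issue; Adaeze's 288,000 share passes to Adaeze's issue.
Sione's share (288,000) is divided into 3 shares of 96,000: Zubin and Aoife each take 96,000; Fenna's 96,000 share passes to Fenna's issue.
Fenna's share (96,000) is divided into 2 shares of 48,000: Sorcha and Ilse each take 48,000.
Bertrand's share (288,000) is divided into 3 shares of 96,000: Thandi, Matthias, and Jovan each take 96,000.
Adaeze's share (288,000) is divided into 3 shares of 96,000: Bruno, Xiomara, and Nuria each take 96,000.

Jovan receives 96,000.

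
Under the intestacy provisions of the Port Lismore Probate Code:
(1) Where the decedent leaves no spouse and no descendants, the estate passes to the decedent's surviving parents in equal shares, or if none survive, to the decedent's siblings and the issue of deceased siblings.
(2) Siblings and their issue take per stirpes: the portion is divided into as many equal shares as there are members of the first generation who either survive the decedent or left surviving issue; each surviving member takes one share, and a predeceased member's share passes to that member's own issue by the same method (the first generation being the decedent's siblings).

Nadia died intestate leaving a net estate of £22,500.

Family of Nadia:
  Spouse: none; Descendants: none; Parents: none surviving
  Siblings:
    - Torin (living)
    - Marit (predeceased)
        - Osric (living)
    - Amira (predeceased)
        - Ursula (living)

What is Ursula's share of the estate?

Ursula receives £7,500.

The entire £22,500 passes to the siblings and their issue.
That amount (£22,500) is divided into 3 shares of £7,500: Torin takes £7,500; Marit's £7,500 share passes to Marit's issue; Amira's £7,500 share passes to Amira's issue.
Marit's share (£7,500) passes entirely to Osric.
Amira's share (£7,500) passes entirely to Ursula.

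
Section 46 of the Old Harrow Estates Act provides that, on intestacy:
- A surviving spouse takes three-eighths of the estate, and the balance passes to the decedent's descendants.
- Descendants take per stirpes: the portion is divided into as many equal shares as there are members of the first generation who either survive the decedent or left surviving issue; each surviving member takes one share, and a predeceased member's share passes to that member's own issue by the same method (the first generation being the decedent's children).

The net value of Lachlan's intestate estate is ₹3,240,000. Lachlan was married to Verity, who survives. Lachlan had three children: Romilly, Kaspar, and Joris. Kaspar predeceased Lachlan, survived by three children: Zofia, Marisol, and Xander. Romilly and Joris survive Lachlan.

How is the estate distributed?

Verity takes three-eighths of ₹3,240,000 = ₹1,215,000. The remaining ₹2,025,000 passes to the descendants.
The descendants' portion (₹2,025,000) is divided into 3 shares of ₹675,000: Romilly and Joris each take ₹675,000; Kaspar's ₹675,000 share passes to Kaspar's issue.
Kaspar's share (₹675,000) is divided into 3 shares of ₹225,000: Zofia, Marisol, and Xander each take ₹225,000.

Verity: ₹1,215,000; Romilly: ₹675,000; Zofia: ₹225,000; Marisol: ₹225,000; Xander: ₹225,000; Joris: ₹675,000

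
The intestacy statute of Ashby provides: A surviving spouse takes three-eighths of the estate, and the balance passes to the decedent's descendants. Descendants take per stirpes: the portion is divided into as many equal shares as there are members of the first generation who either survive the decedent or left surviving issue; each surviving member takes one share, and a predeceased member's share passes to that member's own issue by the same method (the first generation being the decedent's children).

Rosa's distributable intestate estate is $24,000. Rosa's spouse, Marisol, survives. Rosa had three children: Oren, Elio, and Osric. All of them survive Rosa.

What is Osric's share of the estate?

Osric receives $5,000.

Marisol takes three-eighths of $24,000 = $9,000. The remaining $15,000 passes to the descendants.
The descendants' portion ($15,000) is divided into 3 shares of $5,000: Oren, Elio, and Osric each take $5,000.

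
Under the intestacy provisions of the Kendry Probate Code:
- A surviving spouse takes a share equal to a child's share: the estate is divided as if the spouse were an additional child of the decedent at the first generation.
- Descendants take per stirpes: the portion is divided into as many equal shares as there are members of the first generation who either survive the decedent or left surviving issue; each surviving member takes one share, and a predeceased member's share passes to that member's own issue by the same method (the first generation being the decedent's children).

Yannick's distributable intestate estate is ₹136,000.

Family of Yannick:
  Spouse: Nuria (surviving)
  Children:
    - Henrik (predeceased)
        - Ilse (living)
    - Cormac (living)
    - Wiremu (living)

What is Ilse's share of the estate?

The spouse counts as an additional share at the children's level, so there are 4 primary shares of ₹34,000. Nuria takes one such share (₹34,000).
The children's combined portion (₹102,000) is divided into 3 shares of ₹34,000: Cormac and Wiremu each take ₹34,000; Henrik's ₹34,000 share passes to Henrik's issue.
Henrik's share (₹34,000) passes entirely to Ilse.

Ilse receives ₹34,000.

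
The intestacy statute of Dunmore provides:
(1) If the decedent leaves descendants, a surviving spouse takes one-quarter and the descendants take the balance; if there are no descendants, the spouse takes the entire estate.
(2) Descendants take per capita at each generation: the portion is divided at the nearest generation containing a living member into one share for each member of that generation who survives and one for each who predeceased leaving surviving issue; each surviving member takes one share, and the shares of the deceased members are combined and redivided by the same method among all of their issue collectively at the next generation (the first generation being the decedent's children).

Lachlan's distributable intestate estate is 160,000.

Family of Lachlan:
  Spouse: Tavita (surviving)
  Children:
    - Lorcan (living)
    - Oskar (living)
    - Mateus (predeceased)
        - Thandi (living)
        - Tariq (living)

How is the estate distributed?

Tavita takes one-quarter of 160,000 = 40,000. The remaining 120,000 passes to the descendants.
The descendants' portion (120,000) is divided at the children's generation into 3 shares of 40,000. Lorcan and Oskar each take 40,000. The remaining share for the deceased Mateus (40,000) is carried to the next generation.
That pool (40,000) is divided at the grandchildren's generation equally among Thandi and Tariq: 20,000 each.

Tavita: 40,000; Lorcan: 40,000; Oskar: 40,000; Thandi: 20,000; Tariq: 20,000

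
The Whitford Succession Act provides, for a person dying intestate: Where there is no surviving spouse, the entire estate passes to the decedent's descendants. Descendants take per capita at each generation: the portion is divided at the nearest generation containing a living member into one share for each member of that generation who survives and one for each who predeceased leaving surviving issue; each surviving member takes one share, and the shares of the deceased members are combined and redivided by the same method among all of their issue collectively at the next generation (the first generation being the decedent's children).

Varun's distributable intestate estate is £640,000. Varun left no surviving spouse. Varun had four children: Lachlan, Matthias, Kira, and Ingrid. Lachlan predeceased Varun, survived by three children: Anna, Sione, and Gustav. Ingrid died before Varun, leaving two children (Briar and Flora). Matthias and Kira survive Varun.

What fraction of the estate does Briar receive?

Briar receives 1/10 of the estate.

The entire £640,000 passes to the descendants.
That amount (£640,000) is divided at the children's generation into 4 shares of £160,000. Matthias and Kira each take £160,000. The 2 shares of the deceased (Lachlan and Ingrid) are combined into a pool of £320,000.
That pool (£320,000) is divided at the grandchildren's generation equally among Anna, Sione, Gustav, Briar, and Flora: £64,000 each.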